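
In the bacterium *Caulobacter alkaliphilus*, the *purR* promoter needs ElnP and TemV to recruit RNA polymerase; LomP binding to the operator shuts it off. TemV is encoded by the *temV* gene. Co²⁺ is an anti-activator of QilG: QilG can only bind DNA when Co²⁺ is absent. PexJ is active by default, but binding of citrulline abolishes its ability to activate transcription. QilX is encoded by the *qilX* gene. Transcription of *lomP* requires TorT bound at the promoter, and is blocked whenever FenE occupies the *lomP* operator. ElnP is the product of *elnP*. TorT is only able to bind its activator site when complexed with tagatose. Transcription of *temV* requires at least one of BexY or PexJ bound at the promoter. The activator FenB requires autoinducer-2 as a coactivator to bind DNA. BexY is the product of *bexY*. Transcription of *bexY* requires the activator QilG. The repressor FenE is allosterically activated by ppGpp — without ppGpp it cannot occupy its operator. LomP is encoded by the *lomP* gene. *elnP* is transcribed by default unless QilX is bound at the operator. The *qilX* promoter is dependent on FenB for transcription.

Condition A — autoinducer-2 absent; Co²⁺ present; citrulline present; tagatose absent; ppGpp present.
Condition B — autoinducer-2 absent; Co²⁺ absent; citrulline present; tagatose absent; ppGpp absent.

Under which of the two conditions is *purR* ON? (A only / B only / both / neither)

Condition A:
Autoinducer-2 is absent, so FenB is inactive.
Required activator FenB is absent, so *qilX* is not transcribed.
So QilX is not produced.
With no repressor bound, *elnP* is transcribed.
So ElnP is produced and active.
Co²⁺ is present, so QilG is inactive.
Required activator QilG is absent, so *bexY* is not transcribed.
So BexY is not produced.
Citrulline is present, so PexJ is inactive.
No activator is available at the *temV* promoter, so *temV* is not transcribed.
So TemV is not produced.
Tagatose is absent, so TorT is inactive.
ppGpp is present, so FenE is active.
With repressor FenE bound, *lomP* is not transcribed.
So LomP is not produced.
Required activator TemV is absent, so *purR* is not transcribed.
→ *purR* is OFF in A.
Condition B:
Autoinducer-2 is absent, so FenB is inactive.
Required activator FenB is absent, so *qilX* is not transcribed.
So QilX is not produced.
With no repressor bound, *elnP* is transcribed.
So ElnP is produced and active.
Co²⁺ is absent, so QilG is active.
No repressor is bound and QilG is active, so *bexY* is transcribed.
So BexY is produced and active.
Citrulline is present, so PexJ is inactive.
Activator BexY is present, so *temV* is transcribed.
So TemV is produced and active.
Tagatose is absent, so TorT is inactive.
ppGpp is absent, so FenE is inactive.
Required activator TorT is absent, so *lomP* is not transcribed.
So LomP is not produced.
No repressor is bound and ElnP and TemV are active, so *purR* is transcribed.
→ *purR* is ON in B.

B only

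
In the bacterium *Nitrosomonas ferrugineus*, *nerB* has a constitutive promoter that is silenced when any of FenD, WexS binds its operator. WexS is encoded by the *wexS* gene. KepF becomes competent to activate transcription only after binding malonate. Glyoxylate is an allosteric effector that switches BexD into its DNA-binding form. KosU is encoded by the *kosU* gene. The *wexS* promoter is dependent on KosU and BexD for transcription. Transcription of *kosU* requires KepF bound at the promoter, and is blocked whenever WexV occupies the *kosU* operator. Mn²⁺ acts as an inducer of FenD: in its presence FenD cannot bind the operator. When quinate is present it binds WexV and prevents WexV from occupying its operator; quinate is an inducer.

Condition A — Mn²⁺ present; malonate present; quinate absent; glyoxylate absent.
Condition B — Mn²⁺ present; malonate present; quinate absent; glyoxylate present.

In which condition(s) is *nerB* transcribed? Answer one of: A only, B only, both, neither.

Condition A:
Mn²⁺ is present, so FenD is inactive.
Malonate is present, so KepF is active.
Quinate is absent, so WexV is active.
With repressor WexV bound, *kosU* is not transcribed.
So KosU is not produced.
Glyoxylate is absent, so BexD is inactive.
Required activator KosU is absent, so *wexS* is not transcribed.
So WexS is not produced.
With no repressor bound, *nerB* is transcribed.
→ *nerB* is ON in A.
Condition B:
Mn²⁺ is present, so FenD is inactive.
Malonate is present, so KepF is active.
Quinate is absent, so WexV is active.
With repressor WexV bound, *kosU* is not transcribed.
So KosU is not produced.
Glyoxylate is present, so BexD is active.
Required activator KosU is absent, so *wexS* is not transcribed.
So WexS is not produced.
With no repressor bound, *nerB* is transcribed.
→ *nerB* is ON in B.

both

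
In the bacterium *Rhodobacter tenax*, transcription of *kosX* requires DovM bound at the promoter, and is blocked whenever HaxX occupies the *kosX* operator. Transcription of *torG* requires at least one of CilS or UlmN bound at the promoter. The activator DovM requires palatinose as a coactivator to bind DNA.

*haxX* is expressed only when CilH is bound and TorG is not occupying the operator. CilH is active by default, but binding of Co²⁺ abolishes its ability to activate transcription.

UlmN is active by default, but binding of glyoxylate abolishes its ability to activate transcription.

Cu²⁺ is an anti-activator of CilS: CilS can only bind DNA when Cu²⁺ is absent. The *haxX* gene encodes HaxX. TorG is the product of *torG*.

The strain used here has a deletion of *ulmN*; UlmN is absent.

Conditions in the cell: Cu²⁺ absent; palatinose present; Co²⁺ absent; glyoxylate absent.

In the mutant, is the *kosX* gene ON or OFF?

ON

Palatinose is present, so DovM is active.
Co²⁺ is absent, so CilH is active.
Cu²⁺ is absent, so CilS is active.
UlmN is non-functional in this strain, so it has no effect.
Activator CilS is present, so *torG* is transcribed.
So TorG is produced and active.
With repressor TorG bound, *haxX* is not transcribed.
So HaxX is not produced.
No repressor is bound and DovM is active, so *kosX* is transcribed.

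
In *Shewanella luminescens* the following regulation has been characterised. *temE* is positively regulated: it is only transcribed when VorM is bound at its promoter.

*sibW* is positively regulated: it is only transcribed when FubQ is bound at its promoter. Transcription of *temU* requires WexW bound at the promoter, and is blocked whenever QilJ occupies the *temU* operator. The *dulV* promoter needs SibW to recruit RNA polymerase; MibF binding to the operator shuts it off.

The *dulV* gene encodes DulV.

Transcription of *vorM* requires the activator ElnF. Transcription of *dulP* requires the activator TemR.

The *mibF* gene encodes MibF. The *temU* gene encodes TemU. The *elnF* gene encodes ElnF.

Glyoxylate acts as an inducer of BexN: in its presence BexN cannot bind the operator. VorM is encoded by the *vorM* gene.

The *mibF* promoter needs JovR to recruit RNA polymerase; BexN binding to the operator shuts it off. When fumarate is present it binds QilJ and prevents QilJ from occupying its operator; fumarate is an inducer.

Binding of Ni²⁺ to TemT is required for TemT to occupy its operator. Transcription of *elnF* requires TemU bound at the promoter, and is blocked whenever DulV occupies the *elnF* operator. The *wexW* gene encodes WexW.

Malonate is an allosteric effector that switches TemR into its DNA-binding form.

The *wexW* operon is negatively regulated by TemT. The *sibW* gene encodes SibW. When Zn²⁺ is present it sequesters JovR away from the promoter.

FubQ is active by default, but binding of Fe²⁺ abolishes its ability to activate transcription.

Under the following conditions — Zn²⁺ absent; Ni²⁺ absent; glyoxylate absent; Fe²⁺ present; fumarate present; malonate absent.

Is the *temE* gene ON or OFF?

ON

Zn²⁺ is absent, so JovR is active.
Glyoxylate is absent, so BexN is active.
With repressor BexN bound, *mibF* is not transcribed.
So MibF is not produced.
Fe²⁺ is present, so FubQ is inactive.
Required activator FubQ is absent, so *sibW* is not transcribed.
So SibW is not produced.
Required activator SibW is absent, so *dulV* is not transcribed.
So DulV is not produced.
Ni²⁺ is absent, so TemT is inactive.
With no repressor bound, *wexW* is transcribed.
So WexW is produced and active.
Fumarate is present, so QilJ is inactive.
No repressor is bound and WexW is active, so *temU* is transcribed.
So TemU is produced and active.
No repressor is bound and TemU is active, so *elnF* is transcribed.
So ElnF is produced and active.
No repressor is bound and ElnF is active, so *vorM* is transcribed.
So VorM is produced and active.
No repressor is bound and VorM is active, so *temE* is transcribed.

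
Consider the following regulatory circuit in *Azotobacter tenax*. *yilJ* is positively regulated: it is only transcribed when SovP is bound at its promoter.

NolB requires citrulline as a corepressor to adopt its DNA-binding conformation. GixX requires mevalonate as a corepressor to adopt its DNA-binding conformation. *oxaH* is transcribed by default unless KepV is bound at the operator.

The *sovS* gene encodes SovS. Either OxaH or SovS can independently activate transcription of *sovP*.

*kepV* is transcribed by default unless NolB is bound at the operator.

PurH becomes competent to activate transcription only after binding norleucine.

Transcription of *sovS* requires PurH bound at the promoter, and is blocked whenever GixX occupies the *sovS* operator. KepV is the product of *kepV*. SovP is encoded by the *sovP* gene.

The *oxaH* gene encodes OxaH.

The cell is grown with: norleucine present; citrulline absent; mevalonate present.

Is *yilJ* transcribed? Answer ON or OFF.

Citrulline is absent, so NolB is inactive.
With no repressor bound, *kepV* is transcribed.
So KepV is produced and active.
With repressor KepV bound, *oxaH* is not transcribed.
So OxaH is not produced.
Norleucine is present, so PurH is active.
Mevalonate is present, so GixX is active.
With repressor GixX bound, *sovS* is not transcribed.
So SovS is not produced.
No activator is available at the *sovP* promoter, so *sovP* is not transcribed.
So SovP is not produced.
Required activator SovP is absent, so *yilJ* is not transcribed.

OFF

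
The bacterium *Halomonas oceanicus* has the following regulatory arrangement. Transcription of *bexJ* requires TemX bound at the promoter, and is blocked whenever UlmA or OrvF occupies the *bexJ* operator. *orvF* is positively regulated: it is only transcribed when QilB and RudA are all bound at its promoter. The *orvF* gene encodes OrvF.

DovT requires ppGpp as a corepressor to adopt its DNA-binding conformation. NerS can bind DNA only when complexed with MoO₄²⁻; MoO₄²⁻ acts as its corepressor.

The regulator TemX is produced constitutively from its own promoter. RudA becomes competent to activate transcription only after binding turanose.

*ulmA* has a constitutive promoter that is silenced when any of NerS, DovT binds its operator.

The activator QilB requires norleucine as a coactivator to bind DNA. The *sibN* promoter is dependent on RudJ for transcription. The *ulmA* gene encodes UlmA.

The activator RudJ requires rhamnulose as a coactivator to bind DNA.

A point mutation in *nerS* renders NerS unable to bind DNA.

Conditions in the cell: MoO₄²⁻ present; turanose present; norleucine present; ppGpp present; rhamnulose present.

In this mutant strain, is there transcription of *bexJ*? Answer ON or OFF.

OFF

NerS is non-functional in this strain, so it has no effect.
ppGpp is present, so DovT is active.
With repressor DovT bound, *ulmA* is not transcribed.
So UlmA is not produced.
TemX is produced constitutively and is active.
Norleucine is present, so QilB is active.
Turanose is present, so RudA is active.
No repressor is bound and QilB and RudA are active, so *orvF* is transcribed.
So OrvF is produced and active.
With repressor OrvF bound, *bexJ* is not transcribed.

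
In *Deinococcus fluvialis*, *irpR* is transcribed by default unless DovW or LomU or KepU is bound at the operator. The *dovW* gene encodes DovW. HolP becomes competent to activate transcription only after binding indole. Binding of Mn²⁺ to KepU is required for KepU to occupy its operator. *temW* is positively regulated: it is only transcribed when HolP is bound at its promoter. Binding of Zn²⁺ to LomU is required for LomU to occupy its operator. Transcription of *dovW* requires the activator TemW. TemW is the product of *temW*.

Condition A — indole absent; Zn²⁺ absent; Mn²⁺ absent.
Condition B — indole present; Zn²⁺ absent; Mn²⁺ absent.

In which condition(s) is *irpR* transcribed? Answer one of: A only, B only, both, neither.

Condition A:
Indole is absent, so HolP is inactive.
Required activator HolP is absent, so *temW* is not transcribed.
So TemW is not produced.
Required activator TemW is absent, so *dovW* is not transcribed.
So DovW is not produced.
Zn²⁺ is absent, so LomU is inactive.
Mn²⁺ is absent, so KepU is inactive.
With no repressor bound, *irpR* is transcribed.
→ *irpR* is ON in A.
Condition B:
Indole is present, so HolP is active.
No repressor is bound and HolP is active, so *temW* is transcribed.
So TemW is produced and active.
No repressor is bound and TemW is active, so *dovW* is transcribed.
So DovW is produced and active.
Zn²⁺ is absent, so LomU is inactive.
Mn²⁺ is absent, so KepU is inactive.
With repressor DovW bound, *irpR* is not transcribed.
→ *irpR* is OFF in B.

A only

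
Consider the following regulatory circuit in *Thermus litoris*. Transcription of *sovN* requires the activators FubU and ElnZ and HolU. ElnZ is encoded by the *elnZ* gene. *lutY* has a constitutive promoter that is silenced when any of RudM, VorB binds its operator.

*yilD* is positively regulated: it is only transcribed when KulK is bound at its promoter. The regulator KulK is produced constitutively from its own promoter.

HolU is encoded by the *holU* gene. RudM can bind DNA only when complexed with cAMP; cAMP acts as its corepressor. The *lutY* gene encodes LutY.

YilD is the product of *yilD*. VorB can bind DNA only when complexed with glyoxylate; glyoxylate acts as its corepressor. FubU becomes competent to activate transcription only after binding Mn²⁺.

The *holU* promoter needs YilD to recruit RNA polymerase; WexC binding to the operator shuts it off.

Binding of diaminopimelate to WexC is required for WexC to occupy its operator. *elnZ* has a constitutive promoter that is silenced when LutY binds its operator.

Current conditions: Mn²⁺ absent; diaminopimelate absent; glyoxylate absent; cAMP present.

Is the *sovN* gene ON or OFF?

OFF

Mn²⁺ is absent, so FubU is inactive.
cAMP is present, so RudM is active.
Glyoxylate is absent, so VorB is inactive.
With repressor RudM bound, *lutY* is not transcribed.
So LutY is not produced.
With no repressor bound, *elnZ* is transcribed.
So ElnZ is produced and active.
Diaminopimelate is absent, so WexC is inactive.
KulK is produced constitutively and is active.
No repressor is bound and KulK is active, so *yilD* is transcribed.
So YilD is produced and active.
No repressor is bound and YilD is active, so *holU* is transcribed.
So HolU is produced and active.
Required activator FubU is absent, so *sovN* is not transcribed.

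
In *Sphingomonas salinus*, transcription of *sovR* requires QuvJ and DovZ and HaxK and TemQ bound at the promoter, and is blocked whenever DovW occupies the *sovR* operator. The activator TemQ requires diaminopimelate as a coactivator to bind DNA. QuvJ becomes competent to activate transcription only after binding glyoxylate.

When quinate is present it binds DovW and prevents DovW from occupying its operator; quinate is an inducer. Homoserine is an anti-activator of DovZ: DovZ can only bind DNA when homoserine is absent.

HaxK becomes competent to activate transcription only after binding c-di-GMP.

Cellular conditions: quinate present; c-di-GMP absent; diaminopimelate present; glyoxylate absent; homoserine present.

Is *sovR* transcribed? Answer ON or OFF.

OFF

Quinate is present, so DovW is inactive.
Glyoxylate is absent, so QuvJ is inactive.
Homoserine is present, so DovZ is inactive.
c-di-GMP is absent, so HaxK is inactive.
Diaminopimelate is present, so TemQ is active.
Required activator QuvJ is absent, so *sovR* is not transcribed.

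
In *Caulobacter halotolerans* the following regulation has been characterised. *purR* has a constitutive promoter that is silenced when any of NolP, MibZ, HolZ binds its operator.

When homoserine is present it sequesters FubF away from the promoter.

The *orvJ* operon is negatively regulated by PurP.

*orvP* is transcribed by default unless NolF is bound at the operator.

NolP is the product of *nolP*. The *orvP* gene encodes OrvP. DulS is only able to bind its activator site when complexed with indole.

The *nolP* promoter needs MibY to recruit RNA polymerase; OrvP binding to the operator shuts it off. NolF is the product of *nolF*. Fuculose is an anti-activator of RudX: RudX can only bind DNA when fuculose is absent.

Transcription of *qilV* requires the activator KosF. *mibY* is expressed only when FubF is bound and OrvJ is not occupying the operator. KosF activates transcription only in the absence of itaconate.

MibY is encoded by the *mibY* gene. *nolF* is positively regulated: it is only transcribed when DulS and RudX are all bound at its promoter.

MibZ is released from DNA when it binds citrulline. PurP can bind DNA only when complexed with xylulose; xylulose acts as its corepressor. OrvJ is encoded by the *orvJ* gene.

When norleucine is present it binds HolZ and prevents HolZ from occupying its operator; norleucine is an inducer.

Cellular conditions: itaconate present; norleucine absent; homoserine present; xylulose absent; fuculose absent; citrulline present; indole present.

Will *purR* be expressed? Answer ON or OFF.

OFF

Indole is present, so DulS is active.
Fuculose is absent, so RudX is active.
No repressor is bound and DulS and RudX are active, so *nolF* is transcribed.
So NolF is produced and active.
With repressor NolF bound, *orvP* is not transcribed.
So OrvP is not produced.
Xylulose is absent, so PurP is inactive.
With no repressor bound, *orvJ* is transcribed.
So OrvJ is produced and active.
Homoserine is present, so FubF is inactive.
With repressor OrvJ bound, *mibY* is not transcribed.
So MibY is not produced.
Required activator MibY is absent, so *nolP* is not transcribed.
So NolP is not produced.
Citrulline is present, so MibZ is inactive.
Norleucine is absent, so HolZ is active.
With repressor HolZ bound, *purR* is not transcribed.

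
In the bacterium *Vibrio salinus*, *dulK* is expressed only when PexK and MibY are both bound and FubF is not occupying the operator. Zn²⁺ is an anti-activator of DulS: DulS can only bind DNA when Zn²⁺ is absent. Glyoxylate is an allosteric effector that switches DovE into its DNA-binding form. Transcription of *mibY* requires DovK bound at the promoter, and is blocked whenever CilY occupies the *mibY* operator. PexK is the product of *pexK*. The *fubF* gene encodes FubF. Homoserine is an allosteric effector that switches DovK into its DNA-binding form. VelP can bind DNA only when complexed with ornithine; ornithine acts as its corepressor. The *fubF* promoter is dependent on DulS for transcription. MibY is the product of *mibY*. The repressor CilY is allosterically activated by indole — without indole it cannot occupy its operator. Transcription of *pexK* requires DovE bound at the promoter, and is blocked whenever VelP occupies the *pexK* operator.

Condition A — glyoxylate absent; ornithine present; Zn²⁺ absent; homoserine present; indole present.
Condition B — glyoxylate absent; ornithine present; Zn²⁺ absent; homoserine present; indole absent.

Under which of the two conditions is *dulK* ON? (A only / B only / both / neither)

Condition A:
Glyoxylate is absent, so DovE is inactive.
Ornithine is present, so VelP is active.
With repressor VelP bound, *pexK* is not transcribed.
So PexK is not produced.
Zn²⁺ is absent, so DulS is active.
No repressor is bound and DulS is active, so *fubF* is transcribed.
So FubF is produced and active.
Homoserine is present, so DovK is active.
Indole is present, so CilY is active.
With repressor CilY bound, *mibY* is not transcribed.
So MibY is not produced.
With repressor FubF bound, *dulK* is not transcribed.
→ *dulK* is OFF in A.
Condition B:
Glyoxylate is absent, so DovE is inactive.
Ornithine is present, so VelP is active.
With repressor VelP bound, *pexK* is not transcribed.
So PexK is not produced.
Zn²⁺ is absent, so DulS is active.
No repressor is bound and DulS is active, so *fubF* is transcribed.
So FubF is produced and active.
Homoserine is present, so DovK is active.
Indole is absent, so CilY is inactive.
No repressor is bound and DovK is active, so *mibY* is transcribed.
So MibY is produced and active.
With repressor FubF bound, *dulK* is not transcribed.
→ *dulK* is OFF in B.

neither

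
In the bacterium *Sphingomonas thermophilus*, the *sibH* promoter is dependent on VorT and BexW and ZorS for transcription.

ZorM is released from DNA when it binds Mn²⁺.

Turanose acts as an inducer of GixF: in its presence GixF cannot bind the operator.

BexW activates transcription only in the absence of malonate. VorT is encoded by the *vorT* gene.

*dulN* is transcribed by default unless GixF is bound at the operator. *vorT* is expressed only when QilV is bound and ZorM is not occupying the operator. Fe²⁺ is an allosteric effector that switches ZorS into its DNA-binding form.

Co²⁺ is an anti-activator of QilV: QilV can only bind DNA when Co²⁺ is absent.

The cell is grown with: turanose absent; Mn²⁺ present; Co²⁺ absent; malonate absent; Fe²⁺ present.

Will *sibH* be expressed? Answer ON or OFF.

ON

Mn²⁺ is present, so ZorM is inactive.
Co²⁺ is absent, so QilV is active.
No repressor is bound and QilV is active, so *vorT* is transcribed.
So VorT is produced and active.
Malonate is absent, so BexW is active.
Fe²⁺ is present, so ZorS is active.
No repressor is bound and VorT and BexW and ZorS are active, so *sibH* is transcribed.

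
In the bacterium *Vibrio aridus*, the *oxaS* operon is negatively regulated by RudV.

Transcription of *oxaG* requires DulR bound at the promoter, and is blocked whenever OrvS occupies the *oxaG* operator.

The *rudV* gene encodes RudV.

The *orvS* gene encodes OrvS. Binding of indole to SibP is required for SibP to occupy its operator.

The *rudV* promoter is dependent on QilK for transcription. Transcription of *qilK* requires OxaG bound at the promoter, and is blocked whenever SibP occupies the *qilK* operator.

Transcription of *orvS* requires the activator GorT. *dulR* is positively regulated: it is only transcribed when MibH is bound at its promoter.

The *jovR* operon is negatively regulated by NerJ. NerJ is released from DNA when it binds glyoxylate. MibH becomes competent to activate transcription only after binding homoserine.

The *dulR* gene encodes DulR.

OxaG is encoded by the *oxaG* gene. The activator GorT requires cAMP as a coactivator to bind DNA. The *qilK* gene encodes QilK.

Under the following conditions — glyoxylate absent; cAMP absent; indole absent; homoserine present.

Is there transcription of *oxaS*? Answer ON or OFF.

cAMP is absent, so GorT is inactive.
Required activator GorT is absent, so *orvS* is not transcribed.
So OrvS is not produced.
Homoserine is present, so MibH is active.
No repressor is bound and MibH is active, so *dulR* is transcribed.
So DulR is produced and active.
No repressor is bound and DulR is active, so *oxaG* is transcribed.
So OxaG is produced and active.
Indole is absent, so SibP is inactive.
No repressor is bound and OxaG is active, so *qilK* is transcribed.
So QilK is produced and active.
No repressor is bound and QilK is active, so *rudV* is transcribed.
So RudV is produced and active.
With repressor RudV bound, *oxaS* is not transcribed.

OFF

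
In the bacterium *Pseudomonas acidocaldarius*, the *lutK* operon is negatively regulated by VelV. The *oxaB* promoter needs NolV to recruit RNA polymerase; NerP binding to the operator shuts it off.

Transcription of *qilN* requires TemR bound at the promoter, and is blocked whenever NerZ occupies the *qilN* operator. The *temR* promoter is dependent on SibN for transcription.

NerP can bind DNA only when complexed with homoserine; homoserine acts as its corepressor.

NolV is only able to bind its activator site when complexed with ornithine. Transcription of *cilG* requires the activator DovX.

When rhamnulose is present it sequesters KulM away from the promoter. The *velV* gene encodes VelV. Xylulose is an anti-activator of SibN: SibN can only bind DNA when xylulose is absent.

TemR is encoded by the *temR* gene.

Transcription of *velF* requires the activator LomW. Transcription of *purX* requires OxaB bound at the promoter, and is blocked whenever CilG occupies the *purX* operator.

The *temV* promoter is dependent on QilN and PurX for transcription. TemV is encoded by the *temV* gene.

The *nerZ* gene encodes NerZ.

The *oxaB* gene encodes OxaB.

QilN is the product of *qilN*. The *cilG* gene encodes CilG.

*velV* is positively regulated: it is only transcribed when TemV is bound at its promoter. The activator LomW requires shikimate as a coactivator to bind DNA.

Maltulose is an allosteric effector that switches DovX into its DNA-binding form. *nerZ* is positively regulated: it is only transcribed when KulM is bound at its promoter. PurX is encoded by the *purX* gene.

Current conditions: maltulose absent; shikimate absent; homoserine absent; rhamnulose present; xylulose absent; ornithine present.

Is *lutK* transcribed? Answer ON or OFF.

OFF

Xylulose is absent, so SibN is active.
No repressor is bound and SibN is active, so *temR* is transcribed.
So TemR is produced and active.
Rhamnulose is present, so KulM is inactive.
Required activator KulM is absent, so *nerZ* is not transcribed.
So NerZ is not produced.
No repressor is bound and TemR is active, so *qilN* is transcribed.
So QilN is produced and active.
Ornithine is present, so NolV is active.
Homoserine is absent, so NerP is inactive.
No repressor is bound and NolV is active, so *oxaB* is transcribed.
So OxaB is produced and active.
Maltulose is absent, so DovX is inactive.
Required activator DovX is absent, so *cilG* is not transcribed.
So CilG is not produced.
No repressor is bound and OxaB is active, so *purX* is transcribed.
So PurX is produced and active.
No repressor is bound and QilN and PurX are active, so *temV* is transcribed.
So TemV is produced and active.
No repressor is bound and TemV is active, so *velV* is transcribed.
So VelV is produced and active.
With repressor VelV bound, *lutK* is not transcribed.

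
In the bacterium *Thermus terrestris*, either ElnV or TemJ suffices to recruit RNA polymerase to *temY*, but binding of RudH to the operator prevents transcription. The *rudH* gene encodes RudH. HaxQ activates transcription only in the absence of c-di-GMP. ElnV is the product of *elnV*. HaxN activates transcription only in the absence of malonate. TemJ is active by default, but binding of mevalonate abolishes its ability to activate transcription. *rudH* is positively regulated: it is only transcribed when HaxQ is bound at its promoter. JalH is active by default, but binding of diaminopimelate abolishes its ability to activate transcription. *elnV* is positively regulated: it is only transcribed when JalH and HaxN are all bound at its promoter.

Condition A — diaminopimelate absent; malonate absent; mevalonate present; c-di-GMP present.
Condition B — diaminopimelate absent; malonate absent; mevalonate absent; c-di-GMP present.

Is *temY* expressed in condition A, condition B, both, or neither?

Condition A:
Diaminopimelate is absent, so JalH is active.
Malonate is absent, so HaxN is active.
No repressor is bound and JalH and HaxN are active, so *elnV* is transcribed.
So ElnV is produced and active.
Mevalonate is present, so TemJ is inactive.
c-di-GMP is present, so HaxQ is inactive.
Required activator HaxQ is absent, so *rudH* is not transcribed.
So RudH is not produced.
Activator ElnV is present, so *temY* is transcribed.
→ *temY* is ON in A.
Condition B:
Diaminopimelate is absent, so JalH is active.
Malonate is absent, so HaxN is active.
No repressor is bound and JalH and HaxN are active, so *elnV* is transcribed.
So ElnV is produced and active.
Mevalonate is absent, so TemJ is active.
c-di-GMP is present, so HaxQ is inactive.
Required activator HaxQ is absent, so *rudH* is not transcribed.
So RudH is not produced.
Activator ElnV is present, so *temY* is transcribed.
→ *temY* is ON in B.

both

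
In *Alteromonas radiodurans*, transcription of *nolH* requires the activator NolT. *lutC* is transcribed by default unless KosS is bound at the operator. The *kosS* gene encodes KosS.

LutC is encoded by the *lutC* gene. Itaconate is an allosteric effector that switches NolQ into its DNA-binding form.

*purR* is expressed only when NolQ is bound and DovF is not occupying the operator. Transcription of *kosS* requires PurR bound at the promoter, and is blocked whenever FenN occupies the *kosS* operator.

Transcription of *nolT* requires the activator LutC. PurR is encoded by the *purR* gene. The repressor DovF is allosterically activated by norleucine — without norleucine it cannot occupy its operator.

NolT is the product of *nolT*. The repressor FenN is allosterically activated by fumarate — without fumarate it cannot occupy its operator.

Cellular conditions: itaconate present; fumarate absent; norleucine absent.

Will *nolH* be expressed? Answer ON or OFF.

Itaconate is present, so NolQ is active.
Norleucine is absent, so DovF is inactive.
No repressor is bound and NolQ is active, so *purR* is transcribed.
So PurR is produced and active.
Fumarate is absent, so FenN is inactive.
No repressor is bound and PurR is active, so *kosS* is transcribed.
So KosS is produced and active.
With repressor KosS bound, *lutC* is not transcribed.
So LutC is not produced.
Required activator LutC is absent, so *nolT* is not transcribed.
So NolT is not produced.
Required activator NolT is absent, so *nolH* is not transcribed.

OFF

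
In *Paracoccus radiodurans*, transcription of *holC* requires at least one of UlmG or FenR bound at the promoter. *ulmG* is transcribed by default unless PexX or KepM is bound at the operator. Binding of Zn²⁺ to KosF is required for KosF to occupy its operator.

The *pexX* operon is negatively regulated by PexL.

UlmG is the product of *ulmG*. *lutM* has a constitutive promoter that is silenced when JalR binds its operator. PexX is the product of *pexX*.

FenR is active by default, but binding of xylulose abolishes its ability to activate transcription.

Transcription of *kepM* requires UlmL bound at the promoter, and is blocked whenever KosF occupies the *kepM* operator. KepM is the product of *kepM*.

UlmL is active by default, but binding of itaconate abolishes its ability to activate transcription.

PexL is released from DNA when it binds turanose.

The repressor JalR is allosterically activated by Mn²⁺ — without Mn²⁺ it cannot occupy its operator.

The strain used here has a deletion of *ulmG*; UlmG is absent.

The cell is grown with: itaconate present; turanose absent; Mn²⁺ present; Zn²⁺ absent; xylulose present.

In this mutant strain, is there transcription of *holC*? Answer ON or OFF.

UlmG is non-functional in this strain, so it has no effect.
Xylulose is present, so FenR is inactive.
No activator is available at the *holC* promoter, so *holC* is not transcribed.

OFF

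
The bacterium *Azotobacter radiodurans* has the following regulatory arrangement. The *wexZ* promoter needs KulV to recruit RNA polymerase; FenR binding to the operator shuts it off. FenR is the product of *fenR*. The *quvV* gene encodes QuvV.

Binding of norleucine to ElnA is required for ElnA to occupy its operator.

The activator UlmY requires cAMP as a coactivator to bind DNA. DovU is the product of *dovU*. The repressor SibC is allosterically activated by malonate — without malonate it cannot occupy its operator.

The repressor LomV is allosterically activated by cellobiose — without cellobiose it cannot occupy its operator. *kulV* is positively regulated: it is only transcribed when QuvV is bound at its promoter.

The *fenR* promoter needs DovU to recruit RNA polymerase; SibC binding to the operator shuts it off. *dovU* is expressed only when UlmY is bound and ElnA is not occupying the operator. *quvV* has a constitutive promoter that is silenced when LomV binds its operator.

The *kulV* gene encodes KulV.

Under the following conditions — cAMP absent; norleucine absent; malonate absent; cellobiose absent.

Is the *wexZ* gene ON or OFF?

ON

Malonate is absent, so SibC is inactive.
cAMP is absent, so UlmY is inactive.
Norleucine is absent, so ElnA is inactive.
Required activator UlmY is absent, so *dovU* is not transcribed.
So DovU is not produced.
Required activator DovU is absent, so *fenR* is not transcribed.
So FenR is not produced.
Cellobiose is absent, so LomV is inactive.
With no repressor bound, *quvV* is transcribed.
So QuvV is produced and active.
No repressor is bound and QuvV is active, so *kulV* is transcribed.
So KulV is produced and active.
No repressor is bound and KulV is active, so *wexZ* is transcribed.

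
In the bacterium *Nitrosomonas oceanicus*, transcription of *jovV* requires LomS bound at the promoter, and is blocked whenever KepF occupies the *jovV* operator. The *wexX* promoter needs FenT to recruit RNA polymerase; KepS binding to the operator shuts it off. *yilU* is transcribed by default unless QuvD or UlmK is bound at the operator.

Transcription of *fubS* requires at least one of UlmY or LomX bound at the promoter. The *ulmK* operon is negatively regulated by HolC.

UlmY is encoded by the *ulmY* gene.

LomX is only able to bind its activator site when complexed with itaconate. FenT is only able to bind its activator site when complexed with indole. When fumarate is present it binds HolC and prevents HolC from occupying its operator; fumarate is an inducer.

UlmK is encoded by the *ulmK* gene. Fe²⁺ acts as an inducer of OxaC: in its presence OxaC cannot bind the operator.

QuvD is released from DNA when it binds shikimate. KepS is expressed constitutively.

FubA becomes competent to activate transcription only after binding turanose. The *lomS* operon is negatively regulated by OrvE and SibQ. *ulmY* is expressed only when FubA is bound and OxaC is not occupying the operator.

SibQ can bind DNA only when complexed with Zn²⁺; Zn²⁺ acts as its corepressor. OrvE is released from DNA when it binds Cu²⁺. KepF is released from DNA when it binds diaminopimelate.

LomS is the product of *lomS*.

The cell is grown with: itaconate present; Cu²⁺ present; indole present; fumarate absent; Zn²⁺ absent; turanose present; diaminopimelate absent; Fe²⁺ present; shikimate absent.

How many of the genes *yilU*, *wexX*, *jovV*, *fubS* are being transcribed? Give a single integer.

1

Shikimate is absent, so QuvD is active.
Fumarate is absent, so HolC is active.
With repressor HolC bound, *ulmK* is not transcribed.
So UlmK is not produced.
With repressor QuvD bound, *yilU* is not transcribed.
→ *yilU* is OFF.
Indole is present, so FenT is active.
KepS is produced constitutively and is active.
With repressor KepS bound, *wexX* is not transcribed.
→ *wexX* is OFF.
Diaminopimelate is absent, so KepF is active.
Cu²⁺ is present, so OrvE is inactive.
Zn²⁺ is absent, so SibQ is inactive.
With no repressor bound, *lomS* is transcribed.
So LomS is produced and active.
With repressor KepF bound, *jovV* is not transcribed.
→ *jovV* is OFF.
Turanose is present, so FubA is active.
Fe²⁺ is present, so OxaC is inactive.
No repressor is bound and FubA is active, so *ulmY* is transcribed.
So UlmY is produced and active.
Itaconate is present, so LomX is active.
Activator UlmY is present, so *fubS* is transcribed.
→ *fubS* is ON.
1 of the 4 genes is transcribed.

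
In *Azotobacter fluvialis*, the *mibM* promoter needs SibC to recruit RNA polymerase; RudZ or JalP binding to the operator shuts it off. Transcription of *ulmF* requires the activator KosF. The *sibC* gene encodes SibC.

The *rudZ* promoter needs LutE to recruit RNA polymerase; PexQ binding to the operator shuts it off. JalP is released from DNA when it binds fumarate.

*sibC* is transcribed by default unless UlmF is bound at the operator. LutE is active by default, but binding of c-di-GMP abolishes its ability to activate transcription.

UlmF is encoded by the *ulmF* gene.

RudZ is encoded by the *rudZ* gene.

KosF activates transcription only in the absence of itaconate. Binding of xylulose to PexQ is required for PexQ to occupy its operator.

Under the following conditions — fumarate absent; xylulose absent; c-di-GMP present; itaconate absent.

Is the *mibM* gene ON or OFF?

Xylulose is absent, so PexQ is inactive.
c-di-GMP is present, so LutE is inactive.
Required activator LutE is absent, so *rudZ* is not transcribed.
So RudZ is not produced.
Itaconate is absent, so KosF is active.
No repressor is bound and KosF is active, so *ulmF* is transcribed.
So UlmF is produced and active.
With repressor UlmF bound, *sibC* is not transcribed.
So SibC is not produced.
Fumarate is absent, so JalP is active.
With repressor JalP bound, *mibM* is not transcribed.

OFF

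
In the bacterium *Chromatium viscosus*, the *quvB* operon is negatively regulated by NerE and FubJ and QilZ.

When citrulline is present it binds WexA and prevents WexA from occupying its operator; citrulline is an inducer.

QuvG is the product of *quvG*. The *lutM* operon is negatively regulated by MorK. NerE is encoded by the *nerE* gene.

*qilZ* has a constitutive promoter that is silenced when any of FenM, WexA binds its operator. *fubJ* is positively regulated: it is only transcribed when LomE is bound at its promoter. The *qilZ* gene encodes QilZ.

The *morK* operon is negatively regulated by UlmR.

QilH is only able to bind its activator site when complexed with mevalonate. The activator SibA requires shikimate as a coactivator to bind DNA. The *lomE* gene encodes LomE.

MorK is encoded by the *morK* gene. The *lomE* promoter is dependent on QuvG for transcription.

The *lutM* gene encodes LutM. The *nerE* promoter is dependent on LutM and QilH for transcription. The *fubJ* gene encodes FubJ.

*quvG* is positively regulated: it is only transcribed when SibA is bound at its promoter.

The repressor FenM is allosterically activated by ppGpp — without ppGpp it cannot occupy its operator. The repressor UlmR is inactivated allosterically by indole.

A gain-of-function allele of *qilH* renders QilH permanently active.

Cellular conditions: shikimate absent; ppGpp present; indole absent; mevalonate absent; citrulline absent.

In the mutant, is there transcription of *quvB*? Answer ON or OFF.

OFF

Indole is absent, so UlmR is active.
With repressor UlmR bound, *morK* is not transcribed.
So MorK is not produced.
With no repressor bound, *lutM* is transcribed.
So LutM is produced and active.
QilH is constitutively active in this strain.
No repressor is bound and LutM and QilH are active, so *nerE* is transcribed.
So NerE is produced and active.
Shikimate is absent, so SibA is inactive.
Required activator SibA is absent, so *quvG* is not transcribed.
So QuvG is not produced.
Required activator QuvG is absent, so *lomE* is not transcribed.
So LomE is not produced.
Required activator LomE is absent, so *fubJ* is not transcribed.
So FubJ is not produced.
ppGpp is present, so FenM is active.
Citrulline is absent, so WexA is active.
With repressor FenM bound, *qilZ* is not transcribed.
So QilZ is not produced.
With repressor NerE bound, *quvB* is not transcribed.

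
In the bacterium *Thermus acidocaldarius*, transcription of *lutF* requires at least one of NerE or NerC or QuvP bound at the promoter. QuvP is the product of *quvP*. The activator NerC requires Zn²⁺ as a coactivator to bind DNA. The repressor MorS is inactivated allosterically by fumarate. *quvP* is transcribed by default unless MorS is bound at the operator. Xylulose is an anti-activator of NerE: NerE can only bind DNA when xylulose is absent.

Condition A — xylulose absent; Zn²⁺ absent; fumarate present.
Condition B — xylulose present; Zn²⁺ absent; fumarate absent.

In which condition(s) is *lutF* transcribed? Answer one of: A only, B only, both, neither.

Condition A:
Xylulose is absent, so NerE is active.
Zn²⁺ is absent, so NerC is inactive.
Fumarate is present, so MorS is inactive.
With no repressor bound, *quvP* is transcribed.
So QuvP is produced and active.
Activator NerE is present, so *lutF* is transcribed.
→ *lutF* is ON in A.
Condition B:
Xylulose is present, so NerE is inactive.
Zn²⁺ is absent, so NerC is inactive.
Fumarate is absent, so MorS is active.
With repressor MorS bound, *quvP* is not transcribed.
So QuvP is not produced.
No activator is available at the *lutF* promoter, so *lutF* is not transcribed.
→ *lutF* is OFF in B.

A only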